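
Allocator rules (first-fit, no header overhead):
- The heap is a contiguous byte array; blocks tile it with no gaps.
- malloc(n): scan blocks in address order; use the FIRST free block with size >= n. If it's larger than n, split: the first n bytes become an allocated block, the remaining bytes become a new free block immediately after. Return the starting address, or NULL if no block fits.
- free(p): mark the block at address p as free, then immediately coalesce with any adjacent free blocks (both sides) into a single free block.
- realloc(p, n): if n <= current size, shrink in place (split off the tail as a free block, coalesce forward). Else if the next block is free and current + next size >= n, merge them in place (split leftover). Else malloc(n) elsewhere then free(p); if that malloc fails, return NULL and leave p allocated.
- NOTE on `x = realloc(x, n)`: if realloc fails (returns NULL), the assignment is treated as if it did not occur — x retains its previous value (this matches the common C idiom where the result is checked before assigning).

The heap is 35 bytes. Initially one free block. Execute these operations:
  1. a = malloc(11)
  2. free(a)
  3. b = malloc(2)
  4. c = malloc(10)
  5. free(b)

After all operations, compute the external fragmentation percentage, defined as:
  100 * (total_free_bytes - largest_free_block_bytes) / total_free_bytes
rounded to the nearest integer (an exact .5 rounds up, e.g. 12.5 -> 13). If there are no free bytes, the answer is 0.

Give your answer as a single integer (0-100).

Answer: 8

Derivation:
Op 1: a = malloc(11) -> a = 0; heap: [0-10 ALLOC][11-34 FREE]
Op 2: free(a) -> (freed a); heap: [0-34 FREE]
Op 3: b = malloc(2) -> b = 0; heap: [0-1 ALLOC][2-34 FREE]
Op 4: c = malloc(10) -> c = 2; heap: [0-1 ALLOC][2-11 ALLOC][12-34 FREE]
Op 5: free(b) -> (freed b); heap: [0-1 FREE][2-11 ALLOC][12-34 FREE]
Free blocks: [2 23] total_free=25 largest=23 -> 100*(25-23)/25 = 200/25 = 8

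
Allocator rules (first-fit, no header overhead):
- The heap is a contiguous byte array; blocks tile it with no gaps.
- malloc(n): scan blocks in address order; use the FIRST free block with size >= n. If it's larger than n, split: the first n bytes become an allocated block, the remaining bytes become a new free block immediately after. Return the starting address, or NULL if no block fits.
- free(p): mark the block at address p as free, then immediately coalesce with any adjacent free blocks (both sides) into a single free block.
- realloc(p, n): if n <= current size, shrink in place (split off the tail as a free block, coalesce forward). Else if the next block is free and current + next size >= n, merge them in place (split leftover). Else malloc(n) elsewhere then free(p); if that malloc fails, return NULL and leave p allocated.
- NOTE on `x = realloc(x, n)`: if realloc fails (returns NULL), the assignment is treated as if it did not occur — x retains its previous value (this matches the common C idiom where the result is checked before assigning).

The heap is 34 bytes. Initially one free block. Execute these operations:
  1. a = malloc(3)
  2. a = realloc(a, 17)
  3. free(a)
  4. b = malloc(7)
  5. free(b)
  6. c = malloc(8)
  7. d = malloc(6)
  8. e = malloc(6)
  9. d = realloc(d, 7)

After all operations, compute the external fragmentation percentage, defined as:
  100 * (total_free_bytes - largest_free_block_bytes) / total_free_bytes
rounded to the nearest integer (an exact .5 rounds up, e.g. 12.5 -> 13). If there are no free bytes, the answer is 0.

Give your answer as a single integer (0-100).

Op 1: a = malloc(3) -> a = 0; heap: [0-2 ALLOC][3-33 FREE]
Op 2: a = realloc(a, 17) -> a = 0; heap: [0-16 ALLOC][17-33 FREE]
Op 3: free(a) -> (freed a); heap: [0-33 FREE]
Op 4: b = malloc(7) -> b = 0; heap: [0-6 ALLOC][7-33 FREE]
Op 5: free(b) -> (freed b); heap: [0-33 FREE]
Op 6: c = malloc(8) -> c = 0; heap: [0-7 ALLOC][8-33 FREE]
Op 7: d = malloc(6) -> d = 8; heap: [0-7 ALLOC][8-13 ALLOC][14-33 FREE]
Op 8: e = malloc(6) -> e = 14; heap: [0-7 ALLOC][8-13 ALLOC][14-19 ALLOC][20-33 FREE]
Op 9: d = realloc(d, 7) -> d = 20; heap: [0-7 ALLOC][8-13 FREE][14-19 ALLOC][20-26 ALLOC][27-33 FREE]
Free blocks: [6 7] total_free=13 largest=7 -> 100*(13-7)/13 = 600/13 ≈ 46.154 -> rounds to 46

Answer: 46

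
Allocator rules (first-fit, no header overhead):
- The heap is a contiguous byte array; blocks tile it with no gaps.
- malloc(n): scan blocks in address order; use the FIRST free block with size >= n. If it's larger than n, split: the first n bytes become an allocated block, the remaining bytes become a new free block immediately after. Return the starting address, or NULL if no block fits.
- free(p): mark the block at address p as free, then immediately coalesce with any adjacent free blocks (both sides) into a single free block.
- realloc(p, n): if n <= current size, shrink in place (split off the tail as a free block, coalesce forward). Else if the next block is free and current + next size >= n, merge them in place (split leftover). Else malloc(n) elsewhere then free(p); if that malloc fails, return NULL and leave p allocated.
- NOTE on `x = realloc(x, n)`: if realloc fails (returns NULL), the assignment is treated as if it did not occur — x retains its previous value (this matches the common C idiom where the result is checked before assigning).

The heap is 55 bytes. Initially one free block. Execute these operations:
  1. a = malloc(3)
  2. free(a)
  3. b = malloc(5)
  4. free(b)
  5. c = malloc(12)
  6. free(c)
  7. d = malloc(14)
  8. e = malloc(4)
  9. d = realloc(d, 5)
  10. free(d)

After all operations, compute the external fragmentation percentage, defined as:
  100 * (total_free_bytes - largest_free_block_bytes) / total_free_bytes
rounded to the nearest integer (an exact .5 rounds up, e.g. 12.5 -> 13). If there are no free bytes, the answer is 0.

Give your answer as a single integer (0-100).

Answer: 27

Derivation:
Op 1: a = malloc(3) -> a = 0; heap: [0-2 ALLOC][3-54 FREE]
Op 2: free(a) -> (freed a); heap: [0-54 FREE]
Op 3: b = malloc(5) -> b = 0; heap: [0-4 ALLOC][5-54 FREE]
Op 4: free(b) -> (freed b); heap: [0-54 FREE]
Op 5: c = malloc(12) -> c = 0; heap: [0-11 ALLOC][12-54 FREE]
Op 6: free(c) -> (freed c); heap: [0-54 FREE]
Op 7: d = malloc(14) -> d = 0; heap: [0-13 ALLOC][14-54 FREE]
Op 8: e = malloc(4) -> e = 14; heap: [0-13 ALLOC][14-17 ALLOC][18-54 FREE]
Op 9: d = realloc(d, 5) -> d = 0; heap: [0-4 ALLOC][5-13 FREE][14-17 ALLOC][18-54 FREE]
Op 10: free(d) -> (freed d); heap: [0-13 FREE][14-17 ALLOC][18-54 FREE]
Free blocks: [14 37] total_free=51 largest=37 -> 100*(51-37)/51 = 1400/51 ≈ 27.451 -> rounds to 27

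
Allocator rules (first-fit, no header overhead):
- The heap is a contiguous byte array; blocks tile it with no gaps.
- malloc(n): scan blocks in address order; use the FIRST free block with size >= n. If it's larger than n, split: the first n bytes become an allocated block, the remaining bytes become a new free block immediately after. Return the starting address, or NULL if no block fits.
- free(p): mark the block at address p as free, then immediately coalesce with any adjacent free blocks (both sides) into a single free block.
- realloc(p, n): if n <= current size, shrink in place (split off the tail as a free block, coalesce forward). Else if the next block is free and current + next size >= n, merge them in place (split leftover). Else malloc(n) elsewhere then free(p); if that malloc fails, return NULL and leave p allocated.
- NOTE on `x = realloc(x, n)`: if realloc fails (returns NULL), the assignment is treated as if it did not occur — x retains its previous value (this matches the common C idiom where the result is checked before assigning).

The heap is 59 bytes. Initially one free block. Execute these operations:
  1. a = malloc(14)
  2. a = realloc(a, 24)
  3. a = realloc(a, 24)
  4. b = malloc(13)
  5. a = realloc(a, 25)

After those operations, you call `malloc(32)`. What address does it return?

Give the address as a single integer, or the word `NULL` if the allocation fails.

Answer: NULL

Derivation:
Op 1: a = malloc(14) -> a = 0; heap: [0-13 ALLOC][14-58 FREE]
Op 2: a = realloc(a, 24) -> a = 0; heap: [0-23 ALLOC][24-58 FREE]
Op 3: a = realloc(a, 24) -> a = 0; heap: [0-23 ALLOC][24-58 FREE]
Op 4: b = malloc(13) -> b = 24; heap: [0-23 ALLOC][24-36 ALLOC][37-58 FREE]
Op 5: a = realloc(a, 25) -> NULL (a unchanged); heap: [0-23 ALLOC][24-36 ALLOC][37-58 FREE]
malloc(32): first-fit scan over [0-23 ALLOC][24-36 ALLOC][37-58 FREE] -> NULL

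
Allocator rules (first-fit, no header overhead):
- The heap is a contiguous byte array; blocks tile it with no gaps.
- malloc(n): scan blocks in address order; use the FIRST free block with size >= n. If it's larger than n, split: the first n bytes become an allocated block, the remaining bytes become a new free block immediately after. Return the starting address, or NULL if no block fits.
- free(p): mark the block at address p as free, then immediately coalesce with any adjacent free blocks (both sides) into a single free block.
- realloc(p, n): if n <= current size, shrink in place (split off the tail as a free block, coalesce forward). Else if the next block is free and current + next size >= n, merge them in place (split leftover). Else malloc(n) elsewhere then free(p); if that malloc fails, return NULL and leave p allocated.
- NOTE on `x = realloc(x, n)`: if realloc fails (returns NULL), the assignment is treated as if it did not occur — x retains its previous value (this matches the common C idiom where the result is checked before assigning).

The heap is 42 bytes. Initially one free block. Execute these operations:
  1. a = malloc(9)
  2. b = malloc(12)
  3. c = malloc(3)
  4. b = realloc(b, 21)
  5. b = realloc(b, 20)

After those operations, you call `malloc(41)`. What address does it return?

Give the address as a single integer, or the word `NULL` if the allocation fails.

Op 1: a = malloc(9) -> a = 0; heap: [0-8 ALLOC][9-41 FREE]
Op 2: b = malloc(12) -> b = 9; heap: [0-8 ALLOC][9-20 ALLOC][21-41 FREE]
Op 3: c = malloc(3) -> c = 21; heap: [0-8 ALLOC][9-20 ALLOC][21-23 ALLOC][24-41 FREE]
Op 4: b = realloc(b, 21) -> NULL (b unchanged); heap: [0-8 ALLOC][9-20 ALLOC][21-23 ALLOC][24-41 FREE]
Op 5: b = realloc(b, 20) -> NULL (b unchanged); heap: [0-8 ALLOC][9-20 ALLOC][21-23 ALLOC][24-41 FREE]
malloc(41): first-fit scan over [0-8 ALLOC][9-20 ALLOC][21-23 ALLOC][24-41 FREE] -> NULL

Answer: NULL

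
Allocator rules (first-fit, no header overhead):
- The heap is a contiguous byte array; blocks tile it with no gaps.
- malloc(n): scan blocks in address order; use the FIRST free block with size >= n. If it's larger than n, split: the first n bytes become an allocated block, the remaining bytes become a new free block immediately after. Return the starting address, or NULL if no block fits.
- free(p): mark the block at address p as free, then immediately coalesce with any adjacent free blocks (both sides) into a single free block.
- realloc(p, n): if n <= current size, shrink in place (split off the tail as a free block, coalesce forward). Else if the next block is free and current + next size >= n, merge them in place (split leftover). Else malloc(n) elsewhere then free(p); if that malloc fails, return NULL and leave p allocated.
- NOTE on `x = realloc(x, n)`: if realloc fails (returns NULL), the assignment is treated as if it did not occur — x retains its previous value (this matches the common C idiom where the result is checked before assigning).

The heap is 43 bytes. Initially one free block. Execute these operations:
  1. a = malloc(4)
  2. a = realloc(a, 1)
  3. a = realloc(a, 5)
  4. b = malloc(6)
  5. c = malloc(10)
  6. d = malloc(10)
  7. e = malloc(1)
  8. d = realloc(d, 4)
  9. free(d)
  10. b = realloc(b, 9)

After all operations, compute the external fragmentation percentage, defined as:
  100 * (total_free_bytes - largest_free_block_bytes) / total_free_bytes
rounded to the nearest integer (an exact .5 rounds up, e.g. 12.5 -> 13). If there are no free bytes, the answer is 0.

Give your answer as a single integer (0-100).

Op 1: a = malloc(4) -> a = 0; heap: [0-3 ALLOC][4-42 FREE]
Op 2: a = realloc(a, 1) -> a = 0; heap: [0-0 ALLOC][1-42 FREE]
Op 3: a = realloc(a, 5) -> a = 0; heap: [0-4 ALLOC][5-42 FREE]
Op 4: b = malloc(6) -> b = 5; heap: [0-4 ALLOC][5-10 ALLOC][11-42 FREE]
Op 5: c = malloc(10) -> c = 11; heap: [0-4 ALLOC][5-10 ALLOC][11-20 ALLOC][21-42 FREE]
Op 6: d = malloc(10) -> d = 21; heap: [0-4 ALLOC][5-10 ALLOC][11-20 ALLOC][21-30 ALLOC][31-42 FREE]
Op 7: e = malloc(1) -> e = 31; heap: [0-4 ALLOC][5-10 ALLOC][11-20 ALLOC][21-30 ALLOC][31-31 ALLOC][32-42 FREE]
Op 8: d = realloc(d, 4) -> d = 21; heap: [0-4 ALLOC][5-10 ALLOC][11-20 ALLOC][21-24 ALLOC][25-30 FREE][31-31 ALLOC][32-42 FREE]
Op 9: free(d) -> (freed d); heap: [0-4 ALLOC][5-10 ALLOC][11-20 ALLOC][21-30 FREE][31-31 ALLOC][32-42 FREE]
Op 10: b = realloc(b, 9) -> b = 21; heap: [0-4 ALLOC][5-10 FREE][11-20 ALLOC][21-29 ALLOC][30-30 FREE][31-31 ALLOC][32-42 FREE]
Free blocks: [6 1 11] total_free=18 largest=11 -> 100*(18-11)/18 = 700/18 ≈ 38.889 -> rounds to 39

Answer: 39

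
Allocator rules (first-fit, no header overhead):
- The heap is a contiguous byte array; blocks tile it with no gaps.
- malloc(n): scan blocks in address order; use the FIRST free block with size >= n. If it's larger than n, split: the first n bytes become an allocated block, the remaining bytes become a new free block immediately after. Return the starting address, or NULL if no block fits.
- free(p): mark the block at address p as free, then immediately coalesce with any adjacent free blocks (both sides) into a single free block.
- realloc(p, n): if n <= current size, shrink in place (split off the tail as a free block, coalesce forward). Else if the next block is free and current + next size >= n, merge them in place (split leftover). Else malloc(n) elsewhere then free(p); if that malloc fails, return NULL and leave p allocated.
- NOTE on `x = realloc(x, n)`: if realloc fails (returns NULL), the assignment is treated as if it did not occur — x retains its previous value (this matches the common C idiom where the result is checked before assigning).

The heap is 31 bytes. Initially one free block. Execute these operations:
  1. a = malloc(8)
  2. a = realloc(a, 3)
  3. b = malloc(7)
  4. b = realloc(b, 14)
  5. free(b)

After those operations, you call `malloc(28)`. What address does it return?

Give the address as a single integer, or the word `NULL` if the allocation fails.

Op 1: a = malloc(8) -> a = 0; heap: [0-7 ALLOC][8-30 FREE]
Op 2: a = realloc(a, 3) -> a = 0; heap: [0-2 ALLOC][3-30 FREE]
Op 3: b = malloc(7) -> b = 3; heap: [0-2 ALLOC][3-9 ALLOC][10-30 FREE]
Op 4: b = realloc(b, 14) -> b = 3; heap: [0-2 ALLOC][3-16 ALLOC][17-30 FREE]
Op 5: free(b) -> (freed b); heap: [0-2 ALLOC][3-30 FREE]
malloc(28): first-fit scan over [0-2 ALLOC][3-30 FREE] -> 3

Answer: 3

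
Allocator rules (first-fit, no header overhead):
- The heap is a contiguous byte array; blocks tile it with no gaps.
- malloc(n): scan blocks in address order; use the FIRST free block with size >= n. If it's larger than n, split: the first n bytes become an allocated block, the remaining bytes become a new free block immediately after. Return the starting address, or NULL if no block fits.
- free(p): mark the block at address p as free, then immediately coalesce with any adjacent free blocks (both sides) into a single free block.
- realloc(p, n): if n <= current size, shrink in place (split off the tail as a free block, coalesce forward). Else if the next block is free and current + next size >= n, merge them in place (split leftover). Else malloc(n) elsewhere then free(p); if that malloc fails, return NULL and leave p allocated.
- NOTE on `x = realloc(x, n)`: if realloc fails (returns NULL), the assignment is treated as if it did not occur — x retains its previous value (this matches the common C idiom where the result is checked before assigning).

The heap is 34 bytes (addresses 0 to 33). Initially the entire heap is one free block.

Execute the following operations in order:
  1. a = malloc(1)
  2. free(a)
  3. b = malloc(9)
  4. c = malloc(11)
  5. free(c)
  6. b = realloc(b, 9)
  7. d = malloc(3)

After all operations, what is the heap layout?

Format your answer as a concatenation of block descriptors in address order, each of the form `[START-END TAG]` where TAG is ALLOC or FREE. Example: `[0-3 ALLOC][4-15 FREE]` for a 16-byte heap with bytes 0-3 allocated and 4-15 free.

Op 1: a = malloc(1) -> a = 0; heap: [0-0 ALLOC][1-33 FREE]
Op 2: free(a) -> (freed a); heap: [0-33 FREE]
Op 3: b = malloc(9) -> b = 0; heap: [0-8 ALLOC][9-33 FREE]
Op 4: c = malloc(11) -> c = 9; heap: [0-8 ALLOC][9-19 ALLOC][20-33 FREE]
Op 5: free(c) -> (freed c); heap: [0-8 ALLOC][9-33 FREE]
Op 6: b = realloc(b, 9) -> b = 0; heap: [0-8 ALLOC][9-33 FREE]
Op 7: d = malloc(3) -> d = 9; heap: [0-8 ALLOC][9-11 ALLOC][12-33 FREE]

Answer: [0-8 ALLOC][9-11 ALLOC][12-33 FREE]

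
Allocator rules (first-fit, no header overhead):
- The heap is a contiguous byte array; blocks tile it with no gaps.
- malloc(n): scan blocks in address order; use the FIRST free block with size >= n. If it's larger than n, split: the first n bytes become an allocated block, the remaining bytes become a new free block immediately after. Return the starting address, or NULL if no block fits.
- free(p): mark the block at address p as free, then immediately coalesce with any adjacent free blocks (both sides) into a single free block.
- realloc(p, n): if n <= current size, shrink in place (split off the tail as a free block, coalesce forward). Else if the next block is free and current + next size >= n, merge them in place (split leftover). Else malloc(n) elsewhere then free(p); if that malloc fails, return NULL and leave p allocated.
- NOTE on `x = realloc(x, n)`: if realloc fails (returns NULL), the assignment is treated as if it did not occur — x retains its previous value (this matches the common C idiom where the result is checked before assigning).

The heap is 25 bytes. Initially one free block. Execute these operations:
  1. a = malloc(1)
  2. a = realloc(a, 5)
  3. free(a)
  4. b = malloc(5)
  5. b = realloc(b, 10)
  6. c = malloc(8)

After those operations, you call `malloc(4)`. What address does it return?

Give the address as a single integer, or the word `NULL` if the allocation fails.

Answer: 18

Derivation:
Op 1: a = malloc(1) -> a = 0; heap: [0-0 ALLOC][1-24 FREE]
Op 2: a = realloc(a, 5) -> a = 0; heap: [0-4 ALLOC][5-24 FREE]
Op 3: free(a) -> (freed a); heap: [0-24 FREE]
Op 4: b = malloc(5) -> b = 0; heap: [0-4 ALLOC][5-24 FREE]
Op 5: b = realloc(b, 10) -> b = 0; heap: [0-9 ALLOC][10-24 FREE]
Op 6: c = malloc(8) -> c = 10; heap: [0-9 ALLOC][10-17 ALLOC][18-24 FREE]
malloc(4): first-fit scan over [0-9 ALLOC][10-17 ALLOC][18-24 FREE] -> 18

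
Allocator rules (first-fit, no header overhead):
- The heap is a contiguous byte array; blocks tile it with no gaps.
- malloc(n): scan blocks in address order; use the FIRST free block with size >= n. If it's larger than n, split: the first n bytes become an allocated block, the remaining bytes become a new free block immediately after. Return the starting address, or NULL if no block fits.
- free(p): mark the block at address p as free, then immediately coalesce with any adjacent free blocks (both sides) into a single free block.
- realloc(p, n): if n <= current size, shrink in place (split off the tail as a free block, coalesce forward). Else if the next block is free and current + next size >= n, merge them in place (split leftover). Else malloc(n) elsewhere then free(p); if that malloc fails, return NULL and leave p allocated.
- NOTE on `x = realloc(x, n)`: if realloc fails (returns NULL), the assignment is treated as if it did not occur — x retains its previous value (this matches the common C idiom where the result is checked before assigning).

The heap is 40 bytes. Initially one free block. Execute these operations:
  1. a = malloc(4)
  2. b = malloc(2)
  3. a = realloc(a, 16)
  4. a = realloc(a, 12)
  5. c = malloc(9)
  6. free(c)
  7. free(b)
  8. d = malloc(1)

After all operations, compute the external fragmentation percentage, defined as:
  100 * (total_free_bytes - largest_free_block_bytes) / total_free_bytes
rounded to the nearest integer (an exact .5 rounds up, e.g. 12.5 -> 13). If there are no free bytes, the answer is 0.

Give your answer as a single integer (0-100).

Op 1: a = malloc(4) -> a = 0; heap: [0-3 ALLOC][4-39 FREE]
Op 2: b = malloc(2) -> b = 4; heap: [0-3 ALLOC][4-5 ALLOC][6-39 FREE]
Op 3: a = realloc(a, 16) -> a = 6; heap: [0-3 FREE][4-5 ALLOC][6-21 ALLOC][22-39 FREE]
Op 4: a = realloc(a, 12) -> a = 6; heap: [0-3 FREE][4-5 ALLOC][6-17 ALLOC][18-39 FREE]
Op 5: c = malloc(9) -> c = 18; heap: [0-3 FREE][4-5 ALLOC][6-17 ALLOC][18-26 ALLOC][27-39 FREE]
Op 6: free(c) -> (freed c); heap: [0-3 FREE][4-5 ALLOC][6-17 ALLOC][18-39 FREE]
Op 7: free(b) -> (freed b); heap: [0-5 FREE][6-17 ALLOC][18-39 FREE]
Op 8: d = malloc(1) -> d = 0; heap: [0-0 ALLOC][1-5 FREE][6-17 ALLOC][18-39 FREE]
Free blocks: [5 22] total_free=27 largest=22 -> 100*(27-22)/27 = 500/27 ≈ 18.519 -> rounds to 19

Answer: 19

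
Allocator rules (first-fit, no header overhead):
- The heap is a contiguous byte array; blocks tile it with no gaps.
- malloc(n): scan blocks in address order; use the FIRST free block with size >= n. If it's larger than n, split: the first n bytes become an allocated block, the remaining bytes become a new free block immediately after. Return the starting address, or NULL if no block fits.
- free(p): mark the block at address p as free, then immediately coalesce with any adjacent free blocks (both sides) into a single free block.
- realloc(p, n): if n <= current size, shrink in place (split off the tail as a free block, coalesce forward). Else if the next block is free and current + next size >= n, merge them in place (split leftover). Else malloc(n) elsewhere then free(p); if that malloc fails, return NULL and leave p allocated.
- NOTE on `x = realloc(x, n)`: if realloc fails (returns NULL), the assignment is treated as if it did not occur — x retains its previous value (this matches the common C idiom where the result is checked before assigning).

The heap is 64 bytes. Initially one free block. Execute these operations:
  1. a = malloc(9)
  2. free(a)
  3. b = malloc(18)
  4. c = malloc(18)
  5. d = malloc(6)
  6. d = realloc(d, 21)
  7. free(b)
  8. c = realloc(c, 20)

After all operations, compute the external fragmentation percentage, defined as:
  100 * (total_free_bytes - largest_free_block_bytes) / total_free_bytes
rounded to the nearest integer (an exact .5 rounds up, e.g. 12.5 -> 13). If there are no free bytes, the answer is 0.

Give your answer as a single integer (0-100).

Answer: 28

Derivation:
Op 1: a = malloc(9) -> a = 0; heap: [0-8 ALLOC][9-63 FREE]
Op 2: free(a) -> (freed a); heap: [0-63 FREE]
Op 3: b = malloc(18) -> b = 0; heap: [0-17 ALLOC][18-63 FREE]
Op 4: c = malloc(18) -> c = 18; heap: [0-17 ALLOC][18-35 ALLOC][36-63 FREE]
Op 5: d = malloc(6) -> d = 36; heap: [0-17 ALLOC][18-35 ALLOC][36-41 ALLOC][42-63 FREE]
Op 6: d = realloc(d, 21) -> d = 36; heap: [0-17 ALLOC][18-35 ALLOC][36-56 ALLOC][57-63 FREE]
Op 7: free(b) -> (freed b); heap: [0-17 FREE][18-35 ALLOC][36-56 ALLOC][57-63 FREE]
Op 8: c = realloc(c, 20) -> NULL (c unchanged); heap: [0-17 FREE][18-35 ALLOC][36-56 ALLOC][57-63 FREE]
Free blocks: [18 7] total_free=25 largest=18 -> 100*(25-18)/25 = 700/25 = 28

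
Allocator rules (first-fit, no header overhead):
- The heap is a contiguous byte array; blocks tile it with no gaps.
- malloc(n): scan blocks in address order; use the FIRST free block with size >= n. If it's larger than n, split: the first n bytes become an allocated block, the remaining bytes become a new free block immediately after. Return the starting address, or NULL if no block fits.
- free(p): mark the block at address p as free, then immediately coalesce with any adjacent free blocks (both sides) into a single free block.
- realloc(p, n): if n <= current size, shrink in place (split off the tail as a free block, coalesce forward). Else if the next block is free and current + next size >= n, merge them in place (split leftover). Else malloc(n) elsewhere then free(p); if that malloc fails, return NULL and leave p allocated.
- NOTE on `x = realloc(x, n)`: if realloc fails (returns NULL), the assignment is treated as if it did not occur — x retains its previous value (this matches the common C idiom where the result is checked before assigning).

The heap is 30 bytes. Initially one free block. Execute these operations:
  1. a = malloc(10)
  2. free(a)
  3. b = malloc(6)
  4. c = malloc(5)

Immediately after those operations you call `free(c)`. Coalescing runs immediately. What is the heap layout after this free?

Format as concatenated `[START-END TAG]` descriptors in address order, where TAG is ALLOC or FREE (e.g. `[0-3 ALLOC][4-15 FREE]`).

Answer: [0-5 ALLOC][6-29 FREE]

Derivation:
Op 1: a = malloc(10) -> a = 0; heap: [0-9 ALLOC][10-29 FREE]
Op 2: free(a) -> (freed a); heap: [0-29 FREE]
Op 3: b = malloc(6) -> b = 0; heap: [0-5 ALLOC][6-29 FREE]
Op 4: c = malloc(5) -> c = 6; heap: [0-5 ALLOC][6-10 ALLOC][11-29 FREE]
free(c): c = 6 -> block [6-10 ALLOC]; mark free, coalesce with adjacent free neighbors -> [0-5 ALLOC][6-29 FREE]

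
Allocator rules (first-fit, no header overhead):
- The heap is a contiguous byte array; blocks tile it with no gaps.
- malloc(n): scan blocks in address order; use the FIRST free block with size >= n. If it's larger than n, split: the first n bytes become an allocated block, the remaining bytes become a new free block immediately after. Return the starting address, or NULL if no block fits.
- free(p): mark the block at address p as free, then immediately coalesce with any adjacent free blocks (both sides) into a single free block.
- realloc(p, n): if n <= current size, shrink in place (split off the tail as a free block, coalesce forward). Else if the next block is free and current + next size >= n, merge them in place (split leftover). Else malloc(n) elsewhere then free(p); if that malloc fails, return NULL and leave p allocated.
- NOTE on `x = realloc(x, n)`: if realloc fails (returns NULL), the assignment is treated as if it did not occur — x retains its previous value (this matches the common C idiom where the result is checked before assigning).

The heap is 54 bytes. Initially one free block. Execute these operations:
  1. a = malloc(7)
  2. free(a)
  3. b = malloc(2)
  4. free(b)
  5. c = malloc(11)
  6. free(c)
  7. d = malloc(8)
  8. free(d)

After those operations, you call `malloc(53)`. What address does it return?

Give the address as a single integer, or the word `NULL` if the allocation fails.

Op 1: a = malloc(7) -> a = 0; heap: [0-6 ALLOC][7-53 FREE]
Op 2: free(a) -> (freed a); heap: [0-53 FREE]
Op 3: b = malloc(2) -> b = 0; heap: [0-1 ALLOC][2-53 FREE]
Op 4: free(b) -> (freed b); heap: [0-53 FREE]
Op 5: c = malloc(11) -> c = 0; heap: [0-10 ALLOC][11-53 FREE]
Op 6: free(c) -> (freed c); heap: [0-53 FREE]
Op 7: d = malloc(8) -> d = 0; heap: [0-7 ALLOC][8-53 FREE]
Op 8: free(d) -> (freed d); heap: [0-53 FREE]
malloc(53): first-fit scan over [0-53 FREE] -> 0

Answer: 0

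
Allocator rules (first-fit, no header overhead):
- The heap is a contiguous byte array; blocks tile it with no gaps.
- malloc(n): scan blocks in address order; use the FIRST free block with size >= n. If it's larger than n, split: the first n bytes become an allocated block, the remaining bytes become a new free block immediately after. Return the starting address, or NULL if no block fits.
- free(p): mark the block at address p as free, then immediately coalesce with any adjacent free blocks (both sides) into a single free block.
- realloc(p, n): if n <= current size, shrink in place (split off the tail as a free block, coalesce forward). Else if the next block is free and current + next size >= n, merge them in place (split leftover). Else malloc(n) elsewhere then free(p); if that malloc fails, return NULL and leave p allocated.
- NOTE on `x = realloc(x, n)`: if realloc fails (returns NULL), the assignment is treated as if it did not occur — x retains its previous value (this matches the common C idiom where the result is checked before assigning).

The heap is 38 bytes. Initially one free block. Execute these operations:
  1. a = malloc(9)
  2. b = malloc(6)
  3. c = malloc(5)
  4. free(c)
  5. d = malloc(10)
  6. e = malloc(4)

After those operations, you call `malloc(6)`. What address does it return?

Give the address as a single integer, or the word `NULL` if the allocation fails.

Answer: 29

Derivation:
Op 1: a = malloc(9) -> a = 0; heap: [0-8 ALLOC][9-37 FREE]
Op 2: b = malloc(6) -> b = 9; heap: [0-8 ALLOC][9-14 ALLOC][15-37 FREE]
Op 3: c = malloc(5) -> c = 15; heap: [0-8 ALLOC][9-14 ALLOC][15-19 ALLOC][20-37 FREE]
Op 4: free(c) -> (freed c); heap: [0-8 ALLOC][9-14 ALLOC][15-37 FREE]
Op 5: d = malloc(10) -> d = 15; heap: [0-8 ALLOC][9-14 ALLOC][15-24 ALLOC][25-37 FREE]
Op 6: e = malloc(4) -> e = 25; heap: [0-8 ALLOC][9-14 ALLOC][15-24 ALLOC][25-28 ALLOC][29-37 FREE]
malloc(6): first-fit scan over [0-8 ALLOC][9-14 ALLOC][15-24 ALLOC][25-28 ALLOC][29-37 FREE] -> 29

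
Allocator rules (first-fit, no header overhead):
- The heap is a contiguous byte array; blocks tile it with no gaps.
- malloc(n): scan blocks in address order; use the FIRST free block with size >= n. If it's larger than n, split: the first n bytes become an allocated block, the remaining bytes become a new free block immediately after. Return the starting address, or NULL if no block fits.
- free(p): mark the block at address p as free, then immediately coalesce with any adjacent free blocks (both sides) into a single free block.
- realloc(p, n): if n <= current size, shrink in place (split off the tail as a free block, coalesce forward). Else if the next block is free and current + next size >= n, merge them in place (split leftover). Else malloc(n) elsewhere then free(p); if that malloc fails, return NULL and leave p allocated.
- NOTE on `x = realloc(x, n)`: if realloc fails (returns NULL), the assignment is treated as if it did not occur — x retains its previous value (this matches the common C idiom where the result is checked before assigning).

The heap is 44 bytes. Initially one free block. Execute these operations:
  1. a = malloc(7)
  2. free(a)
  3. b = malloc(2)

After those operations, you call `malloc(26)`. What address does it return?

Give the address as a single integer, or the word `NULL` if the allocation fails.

Op 1: a = malloc(7) -> a = 0; heap: [0-6 ALLOC][7-43 FREE]
Op 2: free(a) -> (freed a); heap: [0-43 FREE]
Op 3: b = malloc(2) -> b = 0; heap: [0-1 ALLOC][2-43 FREE]
malloc(26): first-fit scan over [0-1 ALLOC][2-43 FREE] -> 2

Answer: 2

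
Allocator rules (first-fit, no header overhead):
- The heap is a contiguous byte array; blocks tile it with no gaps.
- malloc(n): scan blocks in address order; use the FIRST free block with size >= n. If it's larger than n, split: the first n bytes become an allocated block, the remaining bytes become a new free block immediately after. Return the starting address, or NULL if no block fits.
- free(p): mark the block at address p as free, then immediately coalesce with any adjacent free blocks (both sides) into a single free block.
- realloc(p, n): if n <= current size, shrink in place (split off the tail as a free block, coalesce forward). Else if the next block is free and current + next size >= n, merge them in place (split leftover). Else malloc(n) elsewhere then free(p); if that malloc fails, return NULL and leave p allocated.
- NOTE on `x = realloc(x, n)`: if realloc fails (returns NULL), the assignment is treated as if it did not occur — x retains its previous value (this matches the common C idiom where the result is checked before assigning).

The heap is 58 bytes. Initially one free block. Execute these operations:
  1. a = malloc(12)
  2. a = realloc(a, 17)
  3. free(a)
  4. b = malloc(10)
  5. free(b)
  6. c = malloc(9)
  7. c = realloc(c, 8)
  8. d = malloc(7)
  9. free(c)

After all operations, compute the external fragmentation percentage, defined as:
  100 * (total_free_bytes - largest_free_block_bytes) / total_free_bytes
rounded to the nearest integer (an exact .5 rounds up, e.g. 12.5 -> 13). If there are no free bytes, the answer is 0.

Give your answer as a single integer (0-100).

Answer: 16

Derivation:
Op 1: a = malloc(12) -> a = 0; heap: [0-11 ALLOC][12-57 FREE]
Op 2: a = realloc(a, 17) -> a = 0; heap: [0-16 ALLOC][17-57 FREE]
Op 3: free(a) -> (freed a); heap: [0-57 FREE]
Op 4: b = malloc(10) -> b = 0; heap: [0-9 ALLOC][10-57 FREE]
Op 5: free(b) -> (freed b); heap: [0-57 FREE]
Op 6: c = malloc(9) -> c = 0; heap: [0-8 ALLOC][9-57 FREE]
Op 7: c = realloc(c, 8) -> c = 0; heap: [0-7 ALLOC][8-57 FREE]
Op 8: d = malloc(7) -> d = 8; heap: [0-7 ALLOC][8-14 ALLOC][15-57 FREE]
Op 9: free(c) -> (freed c); heap: [0-7 FREE][8-14 ALLOC][15-57 FREE]
Free blocks: [8 43] total_free=51 largest=43 -> 100*(51-43)/51 = 800/51 ≈ 15.686 -> rounds to 16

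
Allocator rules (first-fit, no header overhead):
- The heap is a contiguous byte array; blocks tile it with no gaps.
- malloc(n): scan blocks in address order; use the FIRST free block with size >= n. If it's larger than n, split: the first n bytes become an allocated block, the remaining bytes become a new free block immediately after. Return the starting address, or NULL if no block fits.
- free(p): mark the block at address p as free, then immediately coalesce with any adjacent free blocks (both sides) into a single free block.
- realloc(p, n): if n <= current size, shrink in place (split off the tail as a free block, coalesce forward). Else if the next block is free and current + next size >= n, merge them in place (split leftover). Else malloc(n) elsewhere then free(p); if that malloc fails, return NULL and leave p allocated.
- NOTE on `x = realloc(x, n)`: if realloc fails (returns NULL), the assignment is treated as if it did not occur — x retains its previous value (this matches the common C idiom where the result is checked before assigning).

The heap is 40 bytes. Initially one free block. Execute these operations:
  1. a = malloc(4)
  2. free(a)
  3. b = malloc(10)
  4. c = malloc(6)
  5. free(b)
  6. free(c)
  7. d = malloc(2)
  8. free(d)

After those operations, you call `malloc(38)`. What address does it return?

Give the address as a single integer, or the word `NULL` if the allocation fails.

Op 1: a = malloc(4) -> a = 0; heap: [0-3 ALLOC][4-39 FREE]
Op 2: free(a) -> (freed a); heap: [0-39 FREE]
Op 3: b = malloc(10) -> b = 0; heap: [0-9 ALLOC][10-39 FREE]
Op 4: c = malloc(6) -> c = 10; heap: [0-9 ALLOC][10-15 ALLOC][16-39 FREE]
Op 5: free(b) -> (freed b); heap: [0-9 FREE][10-15 ALLOC][16-39 FREE]
Op 6: free(c) -> (freed c); heap: [0-39 FREE]
Op 7: d = malloc(2) -> d = 0; heap: [0-1 ALLOC][2-39 FREE]
Op 8: free(d) -> (freed d); heap: [0-39 FREE]
malloc(38): first-fit scan over [0-39 FREE] -> 0

Answer: 0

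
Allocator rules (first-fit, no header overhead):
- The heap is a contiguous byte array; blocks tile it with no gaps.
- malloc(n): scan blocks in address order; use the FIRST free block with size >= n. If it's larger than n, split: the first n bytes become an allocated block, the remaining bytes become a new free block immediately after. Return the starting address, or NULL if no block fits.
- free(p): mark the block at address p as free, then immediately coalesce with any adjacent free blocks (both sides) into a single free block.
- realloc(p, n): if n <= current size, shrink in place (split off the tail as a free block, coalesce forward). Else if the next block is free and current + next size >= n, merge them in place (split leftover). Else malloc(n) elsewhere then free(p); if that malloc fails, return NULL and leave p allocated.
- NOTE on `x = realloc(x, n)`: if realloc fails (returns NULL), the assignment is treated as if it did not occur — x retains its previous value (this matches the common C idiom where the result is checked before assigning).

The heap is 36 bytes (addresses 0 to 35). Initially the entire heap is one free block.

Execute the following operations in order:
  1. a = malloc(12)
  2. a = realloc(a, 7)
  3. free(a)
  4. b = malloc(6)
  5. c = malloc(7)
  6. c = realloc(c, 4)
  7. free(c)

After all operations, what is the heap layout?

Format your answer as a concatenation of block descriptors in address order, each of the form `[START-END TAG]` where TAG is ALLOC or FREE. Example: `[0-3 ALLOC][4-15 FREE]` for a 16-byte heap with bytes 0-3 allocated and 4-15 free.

Op 1: a = malloc(12) -> a = 0; heap: [0-11 ALLOC][12-35 FREE]
Op 2: a = realloc(a, 7) -> a = 0; heap: [0-6 ALLOC][7-35 FREE]
Op 3: free(a) -> (freed a); heap: [0-35 FREE]
Op 4: b = malloc(6) -> b = 0; heap: [0-5 ALLOC][6-35 FREE]
Op 5: c = malloc(7) -> c = 6; heap: [0-5 ALLOC][6-12 ALLOC][13-35 FREE]
Op 6: c = realloc(c, 4) -> c = 6; heap: [0-5 ALLOC][6-9 ALLOC][10-35 FREE]
Op 7: free(c) -> (freed c); heap: [0-5 ALLOC][6-35 FREE]

Answer: [0-5 ALLOC][6-35 FREE]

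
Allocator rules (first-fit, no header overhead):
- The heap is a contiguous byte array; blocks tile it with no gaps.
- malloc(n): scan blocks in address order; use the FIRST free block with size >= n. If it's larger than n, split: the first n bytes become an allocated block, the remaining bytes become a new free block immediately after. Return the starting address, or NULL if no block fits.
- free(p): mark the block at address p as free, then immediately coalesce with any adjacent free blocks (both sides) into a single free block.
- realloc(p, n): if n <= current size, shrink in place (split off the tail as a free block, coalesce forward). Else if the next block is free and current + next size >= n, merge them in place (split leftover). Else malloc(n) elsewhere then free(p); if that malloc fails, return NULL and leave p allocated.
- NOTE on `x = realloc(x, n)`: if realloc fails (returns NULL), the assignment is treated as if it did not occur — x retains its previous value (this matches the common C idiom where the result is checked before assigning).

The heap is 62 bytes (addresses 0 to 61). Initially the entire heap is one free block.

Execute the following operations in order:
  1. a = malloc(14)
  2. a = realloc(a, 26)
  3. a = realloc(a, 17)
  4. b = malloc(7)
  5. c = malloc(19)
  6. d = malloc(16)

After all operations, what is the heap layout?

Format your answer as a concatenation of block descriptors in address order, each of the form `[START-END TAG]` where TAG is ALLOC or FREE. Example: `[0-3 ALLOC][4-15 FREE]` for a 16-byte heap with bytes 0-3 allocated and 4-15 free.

Answer: [0-16 ALLOC][17-23 ALLOC][24-42 ALLOC][43-58 ALLOC][59-61 FREE]

Derivation:
Op 1: a = malloc(14) -> a = 0; heap: [0-13 ALLOC][14-61 FREE]
Op 2: a = realloc(a, 26) -> a = 0; heap: [0-25 ALLOC][26-61 FREE]
Op 3: a = realloc(a, 17) -> a = 0; heap: [0-16 ALLOC][17-61 FREE]
Op 4: b = malloc(7) -> b = 17; heap: [0-16 ALLOC][17-23 ALLOC][24-61 FREE]
Op 5: c = malloc(19) -> c = 24; heap: [0-16 ALLOC][17-23 ALLOC][24-42 ALLOC][43-61 FREE]
Op 6: d = malloc(16) -> d = 43; heap: [0-16 ALLOC][17-23 ALLOC][24-42 ALLOC][43-58 ALLOC][59-61 FREE]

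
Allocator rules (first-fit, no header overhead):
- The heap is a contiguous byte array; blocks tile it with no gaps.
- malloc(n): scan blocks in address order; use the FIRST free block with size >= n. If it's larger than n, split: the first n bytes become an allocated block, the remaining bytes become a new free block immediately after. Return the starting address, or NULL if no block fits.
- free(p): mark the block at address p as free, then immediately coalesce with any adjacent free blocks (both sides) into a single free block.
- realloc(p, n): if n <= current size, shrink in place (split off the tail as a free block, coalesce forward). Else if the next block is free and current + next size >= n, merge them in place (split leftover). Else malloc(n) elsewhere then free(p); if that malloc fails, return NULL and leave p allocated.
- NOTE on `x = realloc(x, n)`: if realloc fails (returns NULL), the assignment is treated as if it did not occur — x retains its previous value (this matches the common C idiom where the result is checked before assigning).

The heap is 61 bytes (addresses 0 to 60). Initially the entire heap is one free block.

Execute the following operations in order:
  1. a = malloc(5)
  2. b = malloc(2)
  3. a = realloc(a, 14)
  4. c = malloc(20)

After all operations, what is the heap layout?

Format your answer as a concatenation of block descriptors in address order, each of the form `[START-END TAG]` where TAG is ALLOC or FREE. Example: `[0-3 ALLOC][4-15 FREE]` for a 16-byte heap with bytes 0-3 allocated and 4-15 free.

Op 1: a = malloc(5) -> a = 0; heap: [0-4 ALLOC][5-60 FREE]
Op 2: b = malloc(2) -> b = 5; heap: [0-4 ALLOC][5-6 ALLOC][7-60 FREE]
Op 3: a = realloc(a, 14) -> a = 7; heap: [0-4 FREE][5-6 ALLOC][7-20 ALLOC][21-60 FREE]
Op 4: c = malloc(20) -> c = 21; heap: [0-4 FREE][5-6 ALLOC][7-20 ALLOC][21-40 ALLOC][41-60 FREE]

Answer: [0-4 FREE][5-6 ALLOC][7-20 ALLOC][21-40 ALLOC][41-60 FREE]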